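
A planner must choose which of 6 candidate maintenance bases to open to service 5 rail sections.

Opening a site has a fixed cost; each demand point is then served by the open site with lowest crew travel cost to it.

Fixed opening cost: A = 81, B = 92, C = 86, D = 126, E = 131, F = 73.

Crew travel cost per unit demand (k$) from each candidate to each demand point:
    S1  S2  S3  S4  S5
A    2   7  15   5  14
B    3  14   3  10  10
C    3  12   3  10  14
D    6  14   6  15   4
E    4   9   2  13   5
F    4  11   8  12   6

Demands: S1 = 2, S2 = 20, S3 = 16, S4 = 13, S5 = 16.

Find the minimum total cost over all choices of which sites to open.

533

Open {A, E}: assign each demand point to its cheapest open site.
  S1→A 2×2=4, S2→A 20×7=140, S3→E 16×2=32, S4→A 13×5=65, S5→E 16×5=80
  crew travel cost 321, fixed 212 → total 533.
Compare {A, D}: crew travel cost 369 + fixed 207 = 576.
Compare {A, F}: crew travel cost 433 + fixed 154 = 587.
Compare {A, B}: crew travel cost 417 + fixed 173 = 590.
All other subsets cost ≥ 576. Minimum total cost: 533.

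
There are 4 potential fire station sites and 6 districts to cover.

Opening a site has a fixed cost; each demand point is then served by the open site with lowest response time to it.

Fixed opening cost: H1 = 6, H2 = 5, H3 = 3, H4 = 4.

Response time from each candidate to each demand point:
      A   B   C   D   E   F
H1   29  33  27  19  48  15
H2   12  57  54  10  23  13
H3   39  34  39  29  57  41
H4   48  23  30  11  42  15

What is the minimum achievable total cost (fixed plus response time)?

Open {H2, H4}: assign each demand point to its cheapest open site.
  A→H2 12, B→H4 23, C→H4 30, D→H2 10, E→H2 23, F→H2 13
  response time 111, fixed 9 → total 120.
Compare {H1, H2, H4}: response time 108 + fixed 15 = 123.
Compare {H2, H3, H4}: response time 111 + fixed 12 = 123.
Compare {H1, H2, H3, H4}: response time 108 + fixed 18 = 126.
All other subsets cost ≥ 123. Minimum total cost: 120.

120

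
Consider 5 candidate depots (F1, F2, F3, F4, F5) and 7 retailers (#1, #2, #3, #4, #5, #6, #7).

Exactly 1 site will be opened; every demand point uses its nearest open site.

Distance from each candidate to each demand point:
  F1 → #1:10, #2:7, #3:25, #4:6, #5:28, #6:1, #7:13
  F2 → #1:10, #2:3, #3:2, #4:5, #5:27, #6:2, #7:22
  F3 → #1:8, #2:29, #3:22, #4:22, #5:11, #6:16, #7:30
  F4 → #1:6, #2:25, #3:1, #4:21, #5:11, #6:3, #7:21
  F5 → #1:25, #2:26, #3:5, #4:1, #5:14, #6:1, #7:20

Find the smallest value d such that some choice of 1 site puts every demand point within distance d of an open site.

Open {F4}.
  Farthest demand point is #2 at distance 25 (to F4); all others are ≤ 25.
With {F5} the worst case is 26.
With {F2} the worst case is 27.
No size-1 selection achieves below 25.

25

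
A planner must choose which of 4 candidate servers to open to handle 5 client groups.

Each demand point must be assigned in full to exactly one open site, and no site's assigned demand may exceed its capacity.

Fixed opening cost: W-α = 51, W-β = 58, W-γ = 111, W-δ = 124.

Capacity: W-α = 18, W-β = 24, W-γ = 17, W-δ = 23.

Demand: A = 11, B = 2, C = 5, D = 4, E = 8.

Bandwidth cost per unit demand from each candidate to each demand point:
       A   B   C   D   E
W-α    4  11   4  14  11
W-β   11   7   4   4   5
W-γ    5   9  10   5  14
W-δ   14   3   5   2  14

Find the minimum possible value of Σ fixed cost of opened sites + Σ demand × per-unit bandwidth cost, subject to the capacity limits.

Open {W-α, W-β}; cheapest assignment that respects the capacities:
  W-α (cap 18, load 16): A, C — cost 11×4 + 5×4 = 64
  W-β (cap 24, load 14): B, D, E — cost 2×7 + 4×4 + 8×5 = 70
  Shipping 134, fixed 109 → total 243.
  Any other capacity-feasible assignment to {W-α, W-β} ships for at least 134.
Compare {W-β, W-γ}: its best feasible assignment gives total 314.
Compare {W-α, W-β, W-δ}: its best feasible assignment gives total 351.
Every other set of open sites that can feasibly serve all demand totals ≥ 314 even under its best assignment. Minimum: 243.

243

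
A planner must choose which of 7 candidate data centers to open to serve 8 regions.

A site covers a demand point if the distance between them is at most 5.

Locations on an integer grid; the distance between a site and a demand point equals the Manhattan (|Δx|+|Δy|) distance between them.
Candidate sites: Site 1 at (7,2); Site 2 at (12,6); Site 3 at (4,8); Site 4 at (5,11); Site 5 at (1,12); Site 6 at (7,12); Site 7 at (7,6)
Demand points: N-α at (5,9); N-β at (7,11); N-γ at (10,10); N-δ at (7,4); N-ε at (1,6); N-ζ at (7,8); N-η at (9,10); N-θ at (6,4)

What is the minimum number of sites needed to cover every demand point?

Coverage sets (demand points within 5 of each site):
  Site 1: {N-δ, N-θ}
  Site 2: {}
  Site 3: {N-α, N-ε, N-ζ}
  Site 4: {N-α, N-β, N-ζ, N-η}
  Site 5: {}
  Site 6: {N-α, N-β, N-γ, N-ζ, N-η}
  Site 7: {N-α, N-β, N-δ, N-ζ, N-θ}
No 2 sites suffice: every size-2 union leaves at least one demand point uncovered.
But {Site 1, Site 3, Site 6} covers everything, so the minimum is 3.

3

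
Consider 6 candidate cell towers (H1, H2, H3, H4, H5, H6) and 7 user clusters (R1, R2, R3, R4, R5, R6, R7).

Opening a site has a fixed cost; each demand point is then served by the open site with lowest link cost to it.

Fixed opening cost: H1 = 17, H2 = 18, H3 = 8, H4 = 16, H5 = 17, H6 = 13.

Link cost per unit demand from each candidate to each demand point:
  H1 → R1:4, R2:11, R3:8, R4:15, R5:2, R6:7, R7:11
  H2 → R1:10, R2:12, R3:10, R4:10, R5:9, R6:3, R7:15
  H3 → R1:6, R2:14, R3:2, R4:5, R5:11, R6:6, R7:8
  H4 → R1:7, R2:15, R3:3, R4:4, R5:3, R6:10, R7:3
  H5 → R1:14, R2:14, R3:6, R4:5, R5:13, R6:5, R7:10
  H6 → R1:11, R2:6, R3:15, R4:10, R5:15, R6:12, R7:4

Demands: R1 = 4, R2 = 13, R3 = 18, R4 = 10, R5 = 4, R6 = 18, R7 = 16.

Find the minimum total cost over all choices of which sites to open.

Open {H2, H3, H4, H6}: assign each demand point to its cheapest open site.
  R1→H3 4×6=24, R2→H6 13×6=78, R3→H3 18×2=36, R4→H4 10×4=40, R5→H4 4×3=12, R6→H2 18×3=54, R7→H4 16×3=48
  link cost 292, fixed 55 → total 347.
Compare {H1, H2, H3, H4, H6}: link cost 280 + fixed 72 = 352.
Compare {H2, H4, H6}: link cost 314 + fixed 47 = 361.
Compare {H1, H2, H3, H6}: link cost 306 + fixed 56 = 362.
All other subsets cost ≥ 352. Minimum total cost: 347.

347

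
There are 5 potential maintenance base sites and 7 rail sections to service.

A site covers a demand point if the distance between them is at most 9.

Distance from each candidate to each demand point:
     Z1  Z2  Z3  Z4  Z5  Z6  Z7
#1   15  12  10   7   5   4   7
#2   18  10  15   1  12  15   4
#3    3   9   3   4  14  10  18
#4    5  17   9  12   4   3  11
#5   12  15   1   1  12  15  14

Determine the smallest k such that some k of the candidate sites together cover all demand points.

Coverage sets (demand points within 9 of each site):
  #1: {Z4, Z5, Z6, Z7}
  #2: {Z4, Z7}
  #3: {Z1, Z2, Z3, Z4}
  #4: {Z1, Z3, Z5, Z6}
  #5: {Z3, Z4}
No single site covers all 7 demand points.
But {#1, #3} covers everything, so the minimum is 2.

2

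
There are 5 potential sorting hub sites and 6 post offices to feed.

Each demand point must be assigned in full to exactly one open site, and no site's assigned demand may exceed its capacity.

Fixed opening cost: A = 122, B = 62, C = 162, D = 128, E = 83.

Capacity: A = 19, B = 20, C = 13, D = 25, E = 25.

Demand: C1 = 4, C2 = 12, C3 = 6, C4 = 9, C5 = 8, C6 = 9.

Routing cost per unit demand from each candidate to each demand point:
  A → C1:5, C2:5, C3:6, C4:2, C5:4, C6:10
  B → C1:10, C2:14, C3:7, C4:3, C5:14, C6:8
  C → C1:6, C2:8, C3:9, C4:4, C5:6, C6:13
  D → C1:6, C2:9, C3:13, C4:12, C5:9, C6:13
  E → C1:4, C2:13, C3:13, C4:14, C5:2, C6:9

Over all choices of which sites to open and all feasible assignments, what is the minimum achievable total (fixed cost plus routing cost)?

Open {A, B, E}; cheapest assignment that respects the capacities:
  A (cap 19, load 18): C2, C3 — cost 12×5 + 6×6 = 96
  B (cap 20, load 18): C4, C6 — cost 9×3 + 9×8 = 99
  E (cap 25, load 12): C1, C5 — cost 4×4 + 8×2 = 32
  Shipping 227, fixed 267 → total 494.
  Any other capacity-feasible assignment to {A, B, E} ships for at least 227.
Compare {B, D, E}: its best feasible assignment gives total 563.
Compare {B, C, E}: its best feasible assignment gives total 585.
Every other set of open sites that can feasibly serve all demand totals ≥ 563 even under its best assignment. Minimum: 494.

494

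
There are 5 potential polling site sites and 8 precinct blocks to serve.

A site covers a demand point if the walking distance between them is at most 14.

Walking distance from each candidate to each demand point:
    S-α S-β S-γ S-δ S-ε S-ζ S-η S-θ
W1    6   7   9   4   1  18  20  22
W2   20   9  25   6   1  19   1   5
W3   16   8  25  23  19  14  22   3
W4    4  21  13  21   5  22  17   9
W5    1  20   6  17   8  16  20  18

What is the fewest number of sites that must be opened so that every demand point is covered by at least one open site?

3

Coverage sets (demand points within 14 of each site):
  W1: {S-α, S-β, S-γ, S-δ, S-ε}
  W2: {S-β, S-δ, S-ε, S-η, S-θ}
  W3: {S-β, S-ζ, S-θ}
  W4: {S-α, S-γ, S-ε, S-θ}
  W5: {S-α, S-γ, S-ε}
No 2 sites suffice: every size-2 union leaves at least one demand point uncovered.
But {W1, W2, W3} covers everything, so the minimum is 3.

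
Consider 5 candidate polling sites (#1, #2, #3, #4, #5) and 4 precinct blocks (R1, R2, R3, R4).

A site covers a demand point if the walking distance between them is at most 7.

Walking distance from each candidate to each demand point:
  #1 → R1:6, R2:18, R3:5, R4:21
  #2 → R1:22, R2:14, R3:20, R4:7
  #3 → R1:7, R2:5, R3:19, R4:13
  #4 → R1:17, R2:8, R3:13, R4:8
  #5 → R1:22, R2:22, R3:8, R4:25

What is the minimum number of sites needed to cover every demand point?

Coverage sets (demand points within 7 of each site):
  #1: {R1, R3}
  #2: {R4}
  #3: {R1, R2}
  #4: {}
  #5: {}
No 2 sites suffice: every size-2 union leaves at least one demand point uncovered.
But {#1, #2, #3} covers everything, so the minimum is 3.

3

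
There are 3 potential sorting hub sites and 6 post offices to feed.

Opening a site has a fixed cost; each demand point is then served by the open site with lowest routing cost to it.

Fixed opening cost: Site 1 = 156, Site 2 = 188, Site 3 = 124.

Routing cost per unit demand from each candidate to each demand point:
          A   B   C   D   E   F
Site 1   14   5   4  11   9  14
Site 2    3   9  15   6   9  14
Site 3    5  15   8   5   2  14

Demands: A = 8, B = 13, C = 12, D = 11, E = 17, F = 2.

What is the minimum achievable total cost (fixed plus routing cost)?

550

Open {Site 1, Site 3}: assign each demand point to its cheapest open site.
  A→Site 3 8×5=40, B→Site 1 13×5=65, C→Site 1 12×4=48, D→Site 3 11×5=55, E→Site 3 17×2=34, F→Site 1 2×14=28
  routing cost 270, fixed 280 → total 550.
Compare {Site 3}: routing cost 448 + fixed 124 = 572.
Compare {Site 2, Site 3}: routing cost 354 + fixed 312 = 666.
Compare {Site 1}: routing cost 527 + fixed 156 = 683.
All other subsets cost ≥ 572. Minimum total cost: 550.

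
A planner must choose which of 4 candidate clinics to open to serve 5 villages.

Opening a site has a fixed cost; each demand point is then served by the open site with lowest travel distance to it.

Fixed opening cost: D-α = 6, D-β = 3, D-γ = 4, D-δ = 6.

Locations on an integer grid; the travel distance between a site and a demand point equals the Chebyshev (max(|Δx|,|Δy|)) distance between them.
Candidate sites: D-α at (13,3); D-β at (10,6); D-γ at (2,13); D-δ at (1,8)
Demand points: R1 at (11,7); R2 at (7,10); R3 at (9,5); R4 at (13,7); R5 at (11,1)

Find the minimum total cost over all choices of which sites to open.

Open {D-β}: assign each demand point to its cheapest open site.
  R1→D-β 1, R2→D-β 4, R3→D-β 1, R4→D-β 3, R5→D-β 5
  travel distance 14, fixed 3 → total 17.
Compare {D-α, D-β}: travel distance 11 + fixed 9 = 20.
Compare {D-β, D-γ}: travel distance 14 + fixed 7 = 21.
Compare {D-β, D-δ}: travel distance 14 + fixed 9 = 23.
All other subsets cost ≥ 20. Minimum total cost: 17.

17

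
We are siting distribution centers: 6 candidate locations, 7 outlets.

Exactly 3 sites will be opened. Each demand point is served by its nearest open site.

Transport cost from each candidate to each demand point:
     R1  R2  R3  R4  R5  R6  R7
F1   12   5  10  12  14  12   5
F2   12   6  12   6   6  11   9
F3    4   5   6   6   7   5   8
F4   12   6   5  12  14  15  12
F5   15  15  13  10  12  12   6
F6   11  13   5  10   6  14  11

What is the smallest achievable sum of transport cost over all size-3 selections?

Open {F1, F3, F6}.
  R1→F3 4, R2→F1 5, R3→F6 5, R4→F3 6, R5→F6 6, R6→F3 5, R7→F1 5  ⇒ total 36.
Compare {F1, F2, F3}: total 37.
Compare {F1, F3, F4}: total 37.
No size-3 selection does better; minimum is 36.

36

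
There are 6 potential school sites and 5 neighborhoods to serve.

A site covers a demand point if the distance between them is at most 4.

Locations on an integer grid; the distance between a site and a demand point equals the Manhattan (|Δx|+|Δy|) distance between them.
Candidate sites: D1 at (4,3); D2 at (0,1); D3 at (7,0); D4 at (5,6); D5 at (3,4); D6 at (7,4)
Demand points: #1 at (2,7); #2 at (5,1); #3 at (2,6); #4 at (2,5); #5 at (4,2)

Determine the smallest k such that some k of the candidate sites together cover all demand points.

Coverage sets (demand points within 4 of each site):
  D1: {#2, #4, #5}
  D2: {}
  D3: {#2}
  D4: {#1, #3, #4}
  D5: {#1, #3, #4, #5}
  D6: {}
No single site covers all 5 demand points.
But {D1, D4} covers everything, so the minimum is 2.

2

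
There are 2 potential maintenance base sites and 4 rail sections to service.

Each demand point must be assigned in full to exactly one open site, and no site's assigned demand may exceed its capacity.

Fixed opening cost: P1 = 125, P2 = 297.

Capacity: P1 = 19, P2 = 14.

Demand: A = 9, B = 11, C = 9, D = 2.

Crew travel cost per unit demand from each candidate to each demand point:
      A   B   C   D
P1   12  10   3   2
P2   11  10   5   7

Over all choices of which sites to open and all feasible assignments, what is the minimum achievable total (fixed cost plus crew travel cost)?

Open {P1, P2}; cheapest assignment that respects the capacities:
  P1 (cap 19, load 18): A, C — cost 9×12 + 9×3 = 135
  P2 (cap 14, load 13): B, D — cost 11×10 + 2×7 = 124
  Shipping 259, fixed 422 → total 681.
  Any other capacity-feasible assignment to {P1, P2} ships for at least 259.
Total demand is 31 and no other set of sites has combined capacity ≥ 31, so {P1, P2} is the only feasible choice of open sites. Minimum: 681.

681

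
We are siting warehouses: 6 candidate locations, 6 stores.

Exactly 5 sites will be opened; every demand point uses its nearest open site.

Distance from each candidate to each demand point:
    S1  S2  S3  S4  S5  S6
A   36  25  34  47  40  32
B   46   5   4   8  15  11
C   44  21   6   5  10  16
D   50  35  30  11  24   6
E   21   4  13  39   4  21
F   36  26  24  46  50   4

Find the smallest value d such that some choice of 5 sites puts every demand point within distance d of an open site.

21

Open {A, B, C, D, E}.
  Farthest demand point is S1 at distance 21 (to E); all others are ≤ 21.
With {A, B, C, E, F} the worst case is 21.
With {A, B, D, E, F} the worst case is 21.
No size-5 selection achieves below 21.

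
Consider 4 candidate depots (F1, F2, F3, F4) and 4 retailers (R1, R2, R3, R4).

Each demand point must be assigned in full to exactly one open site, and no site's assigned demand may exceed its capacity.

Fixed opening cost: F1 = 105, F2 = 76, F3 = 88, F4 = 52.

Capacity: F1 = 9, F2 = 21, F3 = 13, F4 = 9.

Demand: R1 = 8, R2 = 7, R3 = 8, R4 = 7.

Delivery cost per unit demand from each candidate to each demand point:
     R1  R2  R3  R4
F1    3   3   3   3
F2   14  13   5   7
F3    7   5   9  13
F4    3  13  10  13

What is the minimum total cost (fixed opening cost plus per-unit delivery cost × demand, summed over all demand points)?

Open {F2, F3, F4}; cheapest assignment that respects the capacities:
  F2 (cap 21, load 15): R3, R4 — cost 8×5 + 7×7 = 89
  F3 (cap 13, load 7): R2 — cost 7×5 = 35
  F4 (cap 9, load 8): R1 — cost 8×3 = 24
  Shipping 148, fixed 216 → total 364.
  Any other capacity-feasible assignment to {F2, F3, F4} ships for at least 148.
Compare {F1, F2, F4}: its best feasible assignment gives total 367.
Compare {F1, F2, F3}: its best feasible assignment gives total 417.
Every other set of open sites that can feasibly serve all demand totals ≥ 367 even under its best assignment. Minimum: 364.

364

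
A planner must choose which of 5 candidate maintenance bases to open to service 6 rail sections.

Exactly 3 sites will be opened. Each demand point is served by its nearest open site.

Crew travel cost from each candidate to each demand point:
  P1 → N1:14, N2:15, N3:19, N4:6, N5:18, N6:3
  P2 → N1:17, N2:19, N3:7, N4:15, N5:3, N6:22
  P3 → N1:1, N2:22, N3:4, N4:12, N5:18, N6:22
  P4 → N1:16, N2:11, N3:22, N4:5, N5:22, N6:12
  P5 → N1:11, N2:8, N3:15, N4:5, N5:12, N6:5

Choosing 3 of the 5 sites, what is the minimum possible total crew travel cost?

Open {P2, P3, P5}.
  N1→P3 1, N2→P5 8, N3→P3 4, N4→P5 5, N5→P2 3, N6→P5 5  ⇒ total 26.
Compare {P1, P2, P3}: total 32.
Compare {P1, P3, P5}: total 33.
No size-3 selection does better; minimum is 26.

26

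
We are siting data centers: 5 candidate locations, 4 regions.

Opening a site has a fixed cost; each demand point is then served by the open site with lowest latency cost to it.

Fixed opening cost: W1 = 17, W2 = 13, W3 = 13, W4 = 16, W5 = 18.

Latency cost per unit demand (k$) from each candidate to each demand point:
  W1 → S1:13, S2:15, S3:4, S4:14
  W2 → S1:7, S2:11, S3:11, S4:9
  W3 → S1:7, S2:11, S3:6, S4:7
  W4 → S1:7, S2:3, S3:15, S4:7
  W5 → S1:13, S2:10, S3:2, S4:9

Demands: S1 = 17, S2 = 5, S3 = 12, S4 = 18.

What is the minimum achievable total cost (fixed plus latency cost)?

318

Open {W4, W5}: assign each demand point to its cheapest open site.
  S1→W4 17×7=119, S2→W4 5×3=15, S3→W5 12×2=24, S4→W4 18×7=126
  latency cost 284, fixed 34 → total 318.
Compare {W2, W4, W5}: latency cost 284 + fixed 47 = 331.
Compare {W3, W4, W5}: latency cost 284 + fixed 47 = 331.
Compare {W1, W4, W5}: latency cost 284 + fixed 51 = 335.
All other subsets cost ≥ 331. Minimum total cost: 318.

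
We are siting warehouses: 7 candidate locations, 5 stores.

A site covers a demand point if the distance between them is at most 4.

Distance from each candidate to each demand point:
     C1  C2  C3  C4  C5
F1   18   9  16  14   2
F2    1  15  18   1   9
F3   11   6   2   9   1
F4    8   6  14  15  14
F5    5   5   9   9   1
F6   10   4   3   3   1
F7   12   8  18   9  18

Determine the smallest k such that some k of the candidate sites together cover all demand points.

Coverage sets (demand points within 4 of each site):
  F1: {C5}
  F2: {C1, C4}
  F3: {C3, C5}
  F4: {}
  F5: {C5}
  F6: {C2, C3, C4, C5}
  F7: {}
No single site covers all 5 demand points.
But {F2, F6} covers everything, so the minimum is 2.

2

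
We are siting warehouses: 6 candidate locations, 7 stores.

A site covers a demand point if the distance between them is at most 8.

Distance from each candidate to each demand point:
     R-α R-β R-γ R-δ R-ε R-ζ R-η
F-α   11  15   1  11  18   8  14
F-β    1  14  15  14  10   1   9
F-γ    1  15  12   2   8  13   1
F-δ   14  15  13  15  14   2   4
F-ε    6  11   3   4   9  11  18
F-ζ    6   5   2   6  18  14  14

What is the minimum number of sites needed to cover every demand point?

Coverage sets (demand points within 8 of each site):
  F-α: {R-γ, R-ζ}
  F-β: {R-α, R-ζ}
  F-γ: {R-α, R-δ, R-ε, R-η}
  F-δ: {R-ζ, R-η}
  F-ε: {R-α, R-γ, R-δ}
  F-ζ: {R-α, R-β, R-γ, R-δ}
No 2 sites suffice: every size-2 union leaves at least one demand point uncovered.
But {F-α, F-γ, F-ζ} covers everything, so the minimum is 3.

3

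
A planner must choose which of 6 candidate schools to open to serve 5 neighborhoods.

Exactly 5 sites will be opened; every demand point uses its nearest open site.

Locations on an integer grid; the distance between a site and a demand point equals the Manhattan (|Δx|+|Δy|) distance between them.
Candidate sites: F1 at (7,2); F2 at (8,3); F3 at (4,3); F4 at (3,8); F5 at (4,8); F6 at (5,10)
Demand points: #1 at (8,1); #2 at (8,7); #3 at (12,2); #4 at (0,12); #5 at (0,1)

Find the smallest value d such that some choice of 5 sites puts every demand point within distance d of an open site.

Open {F1, F2, F3, F4, F5}.
  Farthest demand point is #4 at distance 7 (to F4); all others are ≤ 7.
With {F1, F2, F3, F4, F6} the worst case is 7.
With {F1, F2, F3, F5, F6} the worst case is 7.
No size-5 selection achieves below 7.

7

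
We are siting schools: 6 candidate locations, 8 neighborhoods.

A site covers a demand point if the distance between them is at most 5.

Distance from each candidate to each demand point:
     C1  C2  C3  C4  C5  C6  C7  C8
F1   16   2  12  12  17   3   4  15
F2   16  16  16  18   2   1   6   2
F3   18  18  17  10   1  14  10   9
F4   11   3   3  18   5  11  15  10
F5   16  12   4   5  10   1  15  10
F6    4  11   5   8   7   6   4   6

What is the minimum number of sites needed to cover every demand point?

Coverage sets (demand points within 5 of each site):
  F1: {C2, C6, C7}
  F2: {C5, C6, C8}
  F3: {C5}
  F4: {C2, C3, C5}
  F5: {C3, C4, C6}
  F6: {C1, C3, C7}
No 3 sites suffice: every size-3 union leaves at least one demand point uncovered.
But {F1, F2, F5, F6} covers everything, so the minimum is 4.

4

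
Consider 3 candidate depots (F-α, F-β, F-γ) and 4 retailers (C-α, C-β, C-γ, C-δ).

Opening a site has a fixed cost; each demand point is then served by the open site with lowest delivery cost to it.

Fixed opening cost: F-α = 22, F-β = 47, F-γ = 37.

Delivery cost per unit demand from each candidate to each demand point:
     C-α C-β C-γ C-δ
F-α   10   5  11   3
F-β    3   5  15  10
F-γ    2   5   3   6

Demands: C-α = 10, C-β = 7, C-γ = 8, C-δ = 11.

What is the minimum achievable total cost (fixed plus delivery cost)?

Open {F-α, F-γ}: assign each demand point to its cheapest open site.
  C-α→F-γ 10×2=20, C-β→F-α 7×5=35, C-γ→F-γ 8×3=24, C-δ→F-α 11×3=33
  delivery cost 112, fixed 59 → total 171.
Compare {F-γ}: delivery cost 145 + fixed 37 = 182.
Compare {F-α, F-β, F-γ}: delivery cost 112 + fixed 106 = 218.
Compare {F-β, F-γ}: delivery cost 145 + fixed 84 = 229.
All other subsets cost ≥ 182. Minimum total cost: 171.

171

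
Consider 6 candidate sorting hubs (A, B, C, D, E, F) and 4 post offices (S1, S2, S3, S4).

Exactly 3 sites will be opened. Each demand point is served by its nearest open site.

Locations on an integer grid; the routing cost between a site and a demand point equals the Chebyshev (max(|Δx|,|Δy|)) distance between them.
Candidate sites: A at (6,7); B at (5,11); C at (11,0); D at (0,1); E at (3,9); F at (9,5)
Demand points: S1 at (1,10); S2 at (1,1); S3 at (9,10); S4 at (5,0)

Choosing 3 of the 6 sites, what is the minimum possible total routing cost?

11

Open {A, D, E}.
  S1→E 2, S2→D 1, S3→A 3, S4→D 5  ⇒ total 11.
Compare {B, D, E}: total 12.
Compare {A, B, D}: total 13.
No size-3 selection does better; minimum is 11.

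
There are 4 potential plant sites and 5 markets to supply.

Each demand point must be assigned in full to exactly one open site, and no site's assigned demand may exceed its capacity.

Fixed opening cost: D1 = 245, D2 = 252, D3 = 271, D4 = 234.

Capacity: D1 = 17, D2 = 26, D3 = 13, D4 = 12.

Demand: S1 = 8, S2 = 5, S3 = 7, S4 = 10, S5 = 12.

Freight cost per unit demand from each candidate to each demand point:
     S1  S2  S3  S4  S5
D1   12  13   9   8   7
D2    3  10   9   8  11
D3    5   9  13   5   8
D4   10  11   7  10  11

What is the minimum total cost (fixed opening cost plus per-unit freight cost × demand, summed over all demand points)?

813

Open {D1, D2}; cheapest assignment that respects the capacities:
  D1 (cap 17, load 17): S2, S5 — cost 5×13 + 12×7 = 149
  D2 (cap 26, load 25): S1, S3, S4 — cost 8×3 + 7×9 + 10×8 = 167
  Shipping 316, fixed 497 → total 813.
  Any other capacity-feasible assignment to {D1, D2} ships for at least 316.
Compare {D1, D2, D4}: its best feasible assignment gives total 1018.
Compare {D1, D2, D3}: its best feasible assignment gives total 1039.
Every other set of open sites that can feasibly serve all demand totals ≥ 1018 even under its best assignment. Minimum: 813.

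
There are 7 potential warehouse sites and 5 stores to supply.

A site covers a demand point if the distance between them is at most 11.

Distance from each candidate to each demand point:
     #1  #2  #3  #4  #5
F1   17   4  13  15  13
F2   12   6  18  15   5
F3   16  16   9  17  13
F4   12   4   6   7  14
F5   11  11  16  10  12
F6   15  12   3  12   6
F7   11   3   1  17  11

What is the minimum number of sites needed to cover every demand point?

Coverage sets (demand points within 11 of each site):
  F1: {#2}
  F2: {#2, #5}
  F3: {#3}
  F4: {#2, #3, #4}
  F5: {#1, #2, #4}
  F6: {#3, #5}
  F7: {#1, #2, #3, #5}
No single site covers all 5 demand points.
But {F4, F7} covers everything, so the minimum is 2.

2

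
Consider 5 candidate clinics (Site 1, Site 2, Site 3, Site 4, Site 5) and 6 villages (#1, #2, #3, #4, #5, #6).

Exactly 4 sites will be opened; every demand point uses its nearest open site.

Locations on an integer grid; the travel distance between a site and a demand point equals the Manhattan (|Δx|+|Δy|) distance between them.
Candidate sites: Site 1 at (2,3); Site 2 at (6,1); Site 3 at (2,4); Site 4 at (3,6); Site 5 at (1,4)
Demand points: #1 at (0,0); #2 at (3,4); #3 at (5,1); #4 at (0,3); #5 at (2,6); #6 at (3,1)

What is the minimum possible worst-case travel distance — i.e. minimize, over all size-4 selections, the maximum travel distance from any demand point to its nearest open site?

5

Open {Site 1, Site 2, Site 3, Site 4}.
  Farthest demand point is #1 at travel distance 5 (to Site 1); all others are ≤ 5.
With {Site 1, Site 2, Site 3, Site 5} the worst case is 5.
With {Site 1, Site 2, Site 4, Site 5} the worst case is 5.
No size-4 selection achieves below 5.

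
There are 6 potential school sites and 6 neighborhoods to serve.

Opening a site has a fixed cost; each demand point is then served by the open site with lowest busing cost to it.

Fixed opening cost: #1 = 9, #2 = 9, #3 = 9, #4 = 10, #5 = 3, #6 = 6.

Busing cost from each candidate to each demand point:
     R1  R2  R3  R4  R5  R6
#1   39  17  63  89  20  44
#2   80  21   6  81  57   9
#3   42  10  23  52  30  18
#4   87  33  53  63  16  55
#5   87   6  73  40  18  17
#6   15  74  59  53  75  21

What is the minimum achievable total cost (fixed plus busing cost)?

Open {#2, #5, #6}: assign each demand point to its cheapest open site.
  R1→#6 15, R2→#5 6, R3→#2 6, R4→#5 40, R5→#5 18, R6→#2 9
  busing cost 94, fixed 18 → total 112.
Compare {#2, #4, #5, #6}: busing cost 92 + fixed 28 = 120.
Compare {#1, #2, #5, #6}: busing cost 94 + fixed 27 = 121.
Compare {#2, #3, #5, #6}: busing cost 94 + fixed 27 = 121.
All other subsets cost ≥ 120. Minimum total cost: 112.

112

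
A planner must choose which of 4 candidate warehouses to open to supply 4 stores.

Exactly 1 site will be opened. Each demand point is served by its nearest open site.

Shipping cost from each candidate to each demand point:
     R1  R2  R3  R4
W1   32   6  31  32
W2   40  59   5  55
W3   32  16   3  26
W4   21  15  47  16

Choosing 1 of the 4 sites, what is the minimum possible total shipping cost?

77

Open {W3}.
  R1→W3 32, R2→W3 16, R3→W3 3, R4→W3 26  ⇒ total 77.
Compare {W4}: total 99.
Compare {W1}: total 101.
No size-1 selection does better; minimum is 77.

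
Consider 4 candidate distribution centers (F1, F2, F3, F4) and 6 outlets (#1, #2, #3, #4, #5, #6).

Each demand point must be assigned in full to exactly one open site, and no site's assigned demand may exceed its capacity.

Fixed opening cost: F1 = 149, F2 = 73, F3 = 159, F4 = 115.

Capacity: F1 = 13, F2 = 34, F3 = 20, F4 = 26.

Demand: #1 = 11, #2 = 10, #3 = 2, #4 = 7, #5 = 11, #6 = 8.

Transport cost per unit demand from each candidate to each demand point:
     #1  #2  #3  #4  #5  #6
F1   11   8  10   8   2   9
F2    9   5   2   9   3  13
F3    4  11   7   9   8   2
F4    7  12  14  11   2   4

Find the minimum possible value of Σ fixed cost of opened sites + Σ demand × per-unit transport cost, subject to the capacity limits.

442

Open {F2, F3}; cheapest assignment that respects the capacities:
  F2 (cap 34, load 30): #2, #3, #4, #5 — cost 10×5 + 2×2 + 7×9 + 11×3 = 150
  F3 (cap 20, load 19): #1, #6 — cost 11×4 + 8×2 = 60
  Shipping 210, fixed 232 → total 442.
  Any other capacity-feasible assignment to {F2, F3} ships for at least 210.
Compare {F2, F4}: its best feasible assignment gives total 447.
Compare {F2, F3, F4}: its best feasible assignment gives total 546.
Every other set of open sites that can feasibly serve all demand totals ≥ 447 even under its best assignment. Minimum: 442.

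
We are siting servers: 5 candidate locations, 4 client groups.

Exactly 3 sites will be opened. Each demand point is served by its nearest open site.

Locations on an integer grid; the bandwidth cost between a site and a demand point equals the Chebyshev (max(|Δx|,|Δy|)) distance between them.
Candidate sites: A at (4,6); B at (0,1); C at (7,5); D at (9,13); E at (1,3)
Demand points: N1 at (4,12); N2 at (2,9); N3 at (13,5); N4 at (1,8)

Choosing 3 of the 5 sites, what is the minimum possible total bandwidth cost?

17

Open {A, C, D}.
  N1→D 5, N2→A 3, N3→C 6, N4→A 3  ⇒ total 17.
Compare {A, B, C}: total 18.
Compare {A, C, E}: total 18.
No size-3 selection does better; minimum is 17.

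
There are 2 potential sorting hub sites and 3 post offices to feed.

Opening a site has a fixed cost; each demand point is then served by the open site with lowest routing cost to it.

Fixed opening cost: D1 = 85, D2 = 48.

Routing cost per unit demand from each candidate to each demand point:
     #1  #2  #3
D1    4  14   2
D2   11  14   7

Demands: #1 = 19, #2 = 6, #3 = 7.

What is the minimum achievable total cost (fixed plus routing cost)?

259

Open {D1}: assign each demand point to its cheapest open site.
  #1→D1 19×4=76, #2→D1 6×14=84, #3→D1 7×2=14
  routing cost 174, fixed 85 → total 259.
Compare {D1, D2}: routing cost 174 + fixed 133 = 307.
Compare {D2}: routing cost 342 + fixed 48 = 390.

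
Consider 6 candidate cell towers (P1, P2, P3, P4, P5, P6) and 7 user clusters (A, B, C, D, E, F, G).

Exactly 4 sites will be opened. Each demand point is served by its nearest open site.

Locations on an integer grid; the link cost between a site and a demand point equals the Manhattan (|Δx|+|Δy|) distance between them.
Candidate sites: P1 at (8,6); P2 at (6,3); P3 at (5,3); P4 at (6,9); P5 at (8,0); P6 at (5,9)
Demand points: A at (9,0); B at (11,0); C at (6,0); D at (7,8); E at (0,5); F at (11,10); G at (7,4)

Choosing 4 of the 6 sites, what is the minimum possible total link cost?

23

Open {P2, P3, P4, P5}.
  A→P5 1, B→P5 3, C→P5 2, D→P4 2, E→P3 7, F→P4 6, G→P2 2  ⇒ total 23.
Compare {P1, P2, P4, P5}: total 24.
Compare {P1, P3, P4, P5}: total 24.
No size-4 selection does better; minimum is 23.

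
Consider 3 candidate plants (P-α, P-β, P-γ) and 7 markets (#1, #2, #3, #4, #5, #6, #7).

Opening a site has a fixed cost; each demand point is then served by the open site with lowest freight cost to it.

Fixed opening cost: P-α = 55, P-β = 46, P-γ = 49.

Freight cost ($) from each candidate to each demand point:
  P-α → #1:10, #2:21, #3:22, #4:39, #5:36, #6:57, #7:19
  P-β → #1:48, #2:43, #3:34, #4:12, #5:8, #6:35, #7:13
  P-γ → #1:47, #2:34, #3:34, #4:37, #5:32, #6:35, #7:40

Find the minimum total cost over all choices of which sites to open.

222

Open {P-α, P-β}: assign each demand point to its cheapest open site.
  #1→P-α 10, #2→P-α 21, #3→P-α 22, #4→P-β 12, #5→P-β 8, #6→P-β 35, #7→P-β 13
  freight cost 121, fixed 101 → total 222.
Compare {P-β}: freight cost 193 + fixed 46 = 239.
Compare {P-α}: freight cost 204 + fixed 55 = 259.
Compare {P-α, P-β, P-γ}: freight cost 121 + fixed 150 = 271.
All other subsets cost ≥ 239. Minimum total cost: 222.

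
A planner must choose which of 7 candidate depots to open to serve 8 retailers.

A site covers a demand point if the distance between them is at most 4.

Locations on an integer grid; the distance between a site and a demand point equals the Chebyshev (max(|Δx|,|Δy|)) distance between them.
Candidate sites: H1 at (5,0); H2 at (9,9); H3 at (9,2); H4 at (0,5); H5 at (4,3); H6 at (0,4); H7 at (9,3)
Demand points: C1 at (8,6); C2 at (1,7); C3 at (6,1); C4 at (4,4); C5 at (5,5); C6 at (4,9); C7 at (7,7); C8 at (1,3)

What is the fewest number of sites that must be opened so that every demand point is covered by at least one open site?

2

Coverage sets (demand points within 4 of each site):
  H1: {C3, C4, C8}
  H2: {C1, C5, C7}
  H3: {C1, C3, C5}
  H4: {C2, C4, C6, C8}
  H5: {C1, C2, C3, C4, C5, C7, C8}
  H6: {C2, C4, C8}
  H7: {C1, C3, C5, C7}
No single site covers all 8 demand points.
But {H4, H5} covers everything, so the minimum is 2.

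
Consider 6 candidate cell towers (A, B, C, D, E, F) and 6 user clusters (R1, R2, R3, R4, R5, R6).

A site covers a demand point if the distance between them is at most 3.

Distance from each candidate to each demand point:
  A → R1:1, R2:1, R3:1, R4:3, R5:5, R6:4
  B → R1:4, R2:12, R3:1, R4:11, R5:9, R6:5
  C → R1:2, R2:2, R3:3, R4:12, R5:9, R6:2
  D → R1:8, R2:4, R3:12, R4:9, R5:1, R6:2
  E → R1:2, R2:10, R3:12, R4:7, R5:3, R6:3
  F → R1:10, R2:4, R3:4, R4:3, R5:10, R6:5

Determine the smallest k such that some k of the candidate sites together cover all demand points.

Coverage sets (demand points within 3 of each site):
  A: {R1, R2, R3, R4}
  B: {R3}
  C: {R1, R2, R3, R6}
  D: {R5, R6}
  E: {R1, R5, R6}
  F: {R4}
No single site covers all 6 demand points.
But {A, D} covers everything, so the minimum is 2.

2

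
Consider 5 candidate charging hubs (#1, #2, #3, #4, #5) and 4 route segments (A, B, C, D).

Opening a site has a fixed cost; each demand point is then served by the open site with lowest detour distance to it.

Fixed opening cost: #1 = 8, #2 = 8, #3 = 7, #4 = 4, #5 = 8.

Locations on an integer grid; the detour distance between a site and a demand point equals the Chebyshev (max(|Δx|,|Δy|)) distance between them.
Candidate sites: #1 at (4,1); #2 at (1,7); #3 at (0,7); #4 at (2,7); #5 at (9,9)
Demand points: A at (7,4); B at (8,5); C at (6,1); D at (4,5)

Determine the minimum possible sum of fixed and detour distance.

21

Open {#1}: assign each demand point to its cheapest open site.
  A→#1 3, B→#1 4, C→#1 2, D→#1 4
  detour distance 13, fixed 8 → total 21.
Compare {#4}: detour distance 19 + fixed 4 = 23.
Compare {#1, #4}: detour distance 11 + fixed 12 = 23.
Compare {#1, #2}: detour distance 12 + fixed 16 = 28.
All other subsets cost ≥ 23. Minimum total cost: 21.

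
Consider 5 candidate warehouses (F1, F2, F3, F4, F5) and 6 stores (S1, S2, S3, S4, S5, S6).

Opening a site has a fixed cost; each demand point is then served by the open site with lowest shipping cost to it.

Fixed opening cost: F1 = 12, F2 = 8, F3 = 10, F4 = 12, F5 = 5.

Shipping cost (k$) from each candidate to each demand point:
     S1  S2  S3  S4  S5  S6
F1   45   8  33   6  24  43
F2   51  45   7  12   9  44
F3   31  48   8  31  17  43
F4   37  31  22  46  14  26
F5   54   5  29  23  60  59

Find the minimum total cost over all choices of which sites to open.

Open {F2, F4, F5}: assign each demand point to its cheapest open site.
  S1→F4 37, S2→F5 5, S3→F2 7, S4→F2 12, S5→F2 9, S6→F4 26
  shipping cost 96, fixed 25 → total 121.
Compare {F1, F2, F4}: shipping cost 93 + fixed 32 = 125.
Compare {F2, F3, F4, F5}: shipping cost 90 + fixed 35 = 125.
Compare {F1, F3, F4}: shipping cost 93 + fixed 34 = 127.
All other subsets cost ≥ 125. Minimum total cost: 121.

121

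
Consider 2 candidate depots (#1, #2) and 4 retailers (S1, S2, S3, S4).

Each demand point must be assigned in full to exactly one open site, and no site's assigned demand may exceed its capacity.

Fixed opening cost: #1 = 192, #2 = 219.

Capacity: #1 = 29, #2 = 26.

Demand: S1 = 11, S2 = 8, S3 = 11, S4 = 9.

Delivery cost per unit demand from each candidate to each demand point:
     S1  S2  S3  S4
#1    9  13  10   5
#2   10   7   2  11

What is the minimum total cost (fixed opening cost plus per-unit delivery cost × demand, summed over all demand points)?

633

Open {#1, #2}; cheapest assignment that respects the capacities:
  #1 (cap 29, load 20): S1, S4 — cost 11×9 + 9×5 = 144
  #2 (cap 26, load 19): S2, S3 — cost 8×7 + 11×2 = 78
  Shipping 222, fixed 411 → total 633.
  Any other capacity-feasible assignment to {#1, #2} ships for at least 222.
Total demand is 39 and no other set of sites has combined capacity ≥ 39, so {#1, #2} is the only feasible choice of open sites. Minimum: 633.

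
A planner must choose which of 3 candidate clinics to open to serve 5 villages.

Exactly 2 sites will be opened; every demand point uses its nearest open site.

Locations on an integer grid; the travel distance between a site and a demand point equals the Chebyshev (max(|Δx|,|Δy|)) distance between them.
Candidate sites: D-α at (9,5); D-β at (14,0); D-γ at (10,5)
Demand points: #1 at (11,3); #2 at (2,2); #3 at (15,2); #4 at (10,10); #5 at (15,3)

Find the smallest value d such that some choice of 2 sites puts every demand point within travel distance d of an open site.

7

Open {D-α, D-β}.
  Farthest demand point is #2 at travel distance 7 (to D-α); all others are ≤ 7.
With {D-α, D-γ} the worst case is 7.
With {D-β, D-γ} the worst case is 8.
No size-2 selection achieves below 7.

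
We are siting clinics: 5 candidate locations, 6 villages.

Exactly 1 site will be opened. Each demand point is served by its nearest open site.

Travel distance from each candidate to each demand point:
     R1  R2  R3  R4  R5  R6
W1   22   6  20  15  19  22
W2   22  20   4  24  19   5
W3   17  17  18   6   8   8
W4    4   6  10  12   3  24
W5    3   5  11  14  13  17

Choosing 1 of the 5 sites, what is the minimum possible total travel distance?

59

Open {W4}.
  R1→W4 4, R2→W4 6, R3→W4 10, R4→W4 12, R5→W4 3, R6→W4 24  ⇒ total 59.
Compare {W5}: total 63.
Compare {W3}: total 74.
No size-1 selection does better; minimum is 59.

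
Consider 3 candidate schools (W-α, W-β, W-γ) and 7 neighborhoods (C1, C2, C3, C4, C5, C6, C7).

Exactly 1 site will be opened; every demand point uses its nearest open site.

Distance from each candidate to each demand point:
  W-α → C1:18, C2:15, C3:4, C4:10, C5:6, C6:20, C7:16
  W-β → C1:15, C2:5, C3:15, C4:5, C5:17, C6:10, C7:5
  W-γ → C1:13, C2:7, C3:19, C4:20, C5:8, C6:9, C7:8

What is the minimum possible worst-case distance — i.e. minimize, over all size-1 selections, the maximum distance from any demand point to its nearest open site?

17

Open {W-β}.
  Farthest demand point is C5 at distance 17 (to W-β); all others are ≤ 17.
With {W-α} the worst case is 20.
With {W-γ} the worst case is 20.
No size-1 selection achieves below 17.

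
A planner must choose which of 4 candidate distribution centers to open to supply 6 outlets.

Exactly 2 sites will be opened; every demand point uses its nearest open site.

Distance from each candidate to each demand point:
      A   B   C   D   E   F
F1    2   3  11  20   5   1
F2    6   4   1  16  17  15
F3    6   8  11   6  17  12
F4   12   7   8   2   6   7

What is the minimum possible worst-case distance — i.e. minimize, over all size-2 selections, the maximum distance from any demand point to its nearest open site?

7

Open {F2, F4}.
  Farthest demand point is F at distance 7 (to F4); all others are ≤ 7.
With {F1, F4} the worst case is 8.
With {F3, F4} the worst case is 8.
No size-2 selection achieves below 7.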